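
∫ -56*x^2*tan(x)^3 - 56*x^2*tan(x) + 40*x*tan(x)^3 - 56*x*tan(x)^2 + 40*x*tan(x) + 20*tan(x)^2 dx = 4*x*(5 - 7*x)*tan(x)^2 + C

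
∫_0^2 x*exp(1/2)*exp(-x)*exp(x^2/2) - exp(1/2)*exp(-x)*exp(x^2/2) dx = 0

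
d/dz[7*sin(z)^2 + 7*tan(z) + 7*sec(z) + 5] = 7*sin(2*z) + 7*tan(z)^2 + 7*tan(z)*sec(z) + 7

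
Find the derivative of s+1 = 1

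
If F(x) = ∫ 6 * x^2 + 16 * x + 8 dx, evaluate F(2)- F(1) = 46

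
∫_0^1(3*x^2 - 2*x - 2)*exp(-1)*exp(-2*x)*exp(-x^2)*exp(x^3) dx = -exp(-1) + exp(-3)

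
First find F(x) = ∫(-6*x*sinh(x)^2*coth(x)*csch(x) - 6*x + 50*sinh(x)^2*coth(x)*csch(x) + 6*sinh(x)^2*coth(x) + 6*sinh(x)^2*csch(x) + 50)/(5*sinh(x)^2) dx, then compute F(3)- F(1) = -32*coth(3)/5 - 32*csch(3)/5 + 44*csch(1)/5 + 44*coth(1)/5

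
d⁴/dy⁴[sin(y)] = sin(y)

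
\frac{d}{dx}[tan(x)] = cos(x)^(-2)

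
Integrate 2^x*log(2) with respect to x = 2^x + C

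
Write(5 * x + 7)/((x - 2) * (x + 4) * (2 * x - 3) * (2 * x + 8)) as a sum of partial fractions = -58/(121*(2*x - 3)) + 31/(8712*(x + 4)) - 13/(132*(x + 4)^2) + 17/(72*(x - 2))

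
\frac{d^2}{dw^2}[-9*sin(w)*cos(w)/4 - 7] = 9*sin(2*w)/2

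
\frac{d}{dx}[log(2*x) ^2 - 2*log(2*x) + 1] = (2*log(x) - 2 + 2*log(2))/x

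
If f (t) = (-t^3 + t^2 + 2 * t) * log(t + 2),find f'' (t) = (-6*t^3*log(t + 2) - 5*t^3 - 22*t^2*log(t + 2) - 9*t^2 - 16*t*log(t + 2) + 10*t + 8*log(t + 2) + 8)/(t^2 + 4*t + 4)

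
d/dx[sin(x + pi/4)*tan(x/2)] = sin(x + pi/4)/(2*cos(x/2)^2) + cos(x + pi/4)*tan(x/2)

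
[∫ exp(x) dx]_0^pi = -1 + exp(pi)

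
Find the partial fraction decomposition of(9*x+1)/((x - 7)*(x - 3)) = -7/(x - 3) + 16/(x - 7)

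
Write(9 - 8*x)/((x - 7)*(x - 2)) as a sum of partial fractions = 7/(5*(x - 2)) - 47/(5*(x - 7))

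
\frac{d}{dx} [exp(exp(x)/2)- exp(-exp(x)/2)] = (exp(x) + exp(x + exp(x)))*exp(-exp(x)/2)/2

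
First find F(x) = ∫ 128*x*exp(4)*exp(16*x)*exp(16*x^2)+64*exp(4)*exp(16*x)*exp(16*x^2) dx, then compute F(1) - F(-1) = -4*exp(4) + 4*exp(36)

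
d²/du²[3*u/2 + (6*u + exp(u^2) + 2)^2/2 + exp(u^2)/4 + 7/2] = 24*u^3*exp(u^2) + 8*u^2*exp(2*u^2) + 9*u^2*exp(u^2) + 36*u*exp(u^2) + 2*exp(2*u^2) + 9*exp(u^2)/2 + 36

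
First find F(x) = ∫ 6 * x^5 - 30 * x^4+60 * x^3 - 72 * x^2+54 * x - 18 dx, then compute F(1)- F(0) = -5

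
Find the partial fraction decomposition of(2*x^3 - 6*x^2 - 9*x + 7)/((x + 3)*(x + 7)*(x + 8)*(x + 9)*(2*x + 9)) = 820/(189*(2*x + 9)) - 464/(27*(x + 9)) + 1329/(35*(x + 8)) - 91/(4*(x + 7)) - 37/(180*(x + 3))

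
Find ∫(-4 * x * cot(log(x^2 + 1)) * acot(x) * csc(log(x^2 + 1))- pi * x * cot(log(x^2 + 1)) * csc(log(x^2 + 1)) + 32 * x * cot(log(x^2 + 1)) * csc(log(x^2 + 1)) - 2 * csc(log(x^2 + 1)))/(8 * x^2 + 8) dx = (acot(x)/4 - 2 + pi/16)*csc(log(x^2 + 1)) + C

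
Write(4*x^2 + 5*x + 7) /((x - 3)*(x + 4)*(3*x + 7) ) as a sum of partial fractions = -77/(40*(3*x + 7)) + 51/(35*(x + 4)) + 29/(56*(x - 3))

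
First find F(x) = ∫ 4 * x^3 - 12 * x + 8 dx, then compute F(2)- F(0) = 8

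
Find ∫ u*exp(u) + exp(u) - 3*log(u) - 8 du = u*(exp(u) - 3*log(u) - 5) + C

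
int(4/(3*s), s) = 4*log(s)/3 + C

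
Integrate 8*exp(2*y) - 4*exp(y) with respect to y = 4*(exp(y) - 1)*exp(y) + C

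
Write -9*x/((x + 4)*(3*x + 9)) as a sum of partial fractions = -12/(x + 4) + 9/(x + 3)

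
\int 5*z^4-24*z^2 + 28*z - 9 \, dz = z^5 - 8*z^3 + 14*z^2 - 9*z + C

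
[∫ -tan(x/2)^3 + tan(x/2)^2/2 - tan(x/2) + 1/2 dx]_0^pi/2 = 0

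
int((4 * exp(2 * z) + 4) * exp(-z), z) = 8*sinh(z) + C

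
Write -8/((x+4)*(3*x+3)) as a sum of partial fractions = 8/(9*(x + 4)) - 8/(9*(x + 1))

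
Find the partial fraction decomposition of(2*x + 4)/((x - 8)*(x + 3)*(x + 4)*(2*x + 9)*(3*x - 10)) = -216/(68761*(3*x - 10)) - 16/(705*(2*x + 9)) + 1/(66*(x + 4)) - 2/(627*(x + 3)) + 1/(2310*(x - 8))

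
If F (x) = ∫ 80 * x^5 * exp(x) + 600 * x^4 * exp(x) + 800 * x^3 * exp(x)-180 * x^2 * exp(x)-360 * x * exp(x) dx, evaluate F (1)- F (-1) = 60*exp(-1) + 100*E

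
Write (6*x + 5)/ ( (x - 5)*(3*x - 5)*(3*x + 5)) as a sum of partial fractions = -3/(40*(3*x + 5)) - 9/(20*(3*x - 5)) + 7/(40*(x - 5))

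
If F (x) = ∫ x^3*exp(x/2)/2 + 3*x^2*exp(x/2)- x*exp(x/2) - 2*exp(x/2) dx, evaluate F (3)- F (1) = exp(1/2) + 21*exp(3/2)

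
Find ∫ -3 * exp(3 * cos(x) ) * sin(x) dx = exp(3*cos(x)) + C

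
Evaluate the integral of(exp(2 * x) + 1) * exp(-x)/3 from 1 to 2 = -E/3 - exp(-2)/3 + exp(-1)/3 + exp(2)/3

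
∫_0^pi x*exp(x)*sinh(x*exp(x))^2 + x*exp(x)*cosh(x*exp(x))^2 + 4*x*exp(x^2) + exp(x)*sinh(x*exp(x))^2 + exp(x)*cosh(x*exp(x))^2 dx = -2 + 2*exp(pi^2) + sinh(2*pi*exp(pi))/2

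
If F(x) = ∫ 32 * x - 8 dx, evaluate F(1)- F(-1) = -16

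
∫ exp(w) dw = exp(w) + C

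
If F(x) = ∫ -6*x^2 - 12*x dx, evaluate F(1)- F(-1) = -4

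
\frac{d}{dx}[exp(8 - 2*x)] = -2*exp(8 - 2*x)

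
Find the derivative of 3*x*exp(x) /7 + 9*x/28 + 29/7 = 3*x*exp(x)/7 + 3*exp(x)/7 + 9/28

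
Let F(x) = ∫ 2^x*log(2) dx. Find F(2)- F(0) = 3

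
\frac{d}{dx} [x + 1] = 1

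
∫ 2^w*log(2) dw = 2^w + C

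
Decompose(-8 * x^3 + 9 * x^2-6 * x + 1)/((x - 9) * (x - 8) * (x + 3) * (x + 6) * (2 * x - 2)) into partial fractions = 2089/(8820*(x + 6)) - 79/(792*(x + 3)) - 1/(784*(x - 1)) + 3567/(2156*(x - 8)) - 1289/(720*(x - 9))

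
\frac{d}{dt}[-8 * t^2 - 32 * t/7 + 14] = -16*t - 32/7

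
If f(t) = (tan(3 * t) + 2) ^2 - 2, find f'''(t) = 648*tan(3*t)^5 + 648*tan(3*t)^4 + 1080*tan(3*t)^3 + 864*tan(3*t)^2 + 432*tan(3*t) + 216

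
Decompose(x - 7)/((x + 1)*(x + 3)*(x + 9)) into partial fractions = -1/(3*(x + 9)) + 5/(6*(x + 3)) - 1/(2*(x + 1))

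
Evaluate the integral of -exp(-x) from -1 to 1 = -E + exp(-1)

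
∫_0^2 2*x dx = 4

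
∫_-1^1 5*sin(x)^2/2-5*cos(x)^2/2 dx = -5*sin(2)/2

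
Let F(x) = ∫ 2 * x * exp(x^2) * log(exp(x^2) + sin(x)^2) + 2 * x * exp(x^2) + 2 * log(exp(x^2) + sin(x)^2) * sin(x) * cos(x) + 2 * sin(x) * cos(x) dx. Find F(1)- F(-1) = 0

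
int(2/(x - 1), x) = 2*log(x - 1) + C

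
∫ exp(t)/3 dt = exp(t)/3 + C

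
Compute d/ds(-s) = -1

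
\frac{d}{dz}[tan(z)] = cos(z)^(-2)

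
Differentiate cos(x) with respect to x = -sin(x)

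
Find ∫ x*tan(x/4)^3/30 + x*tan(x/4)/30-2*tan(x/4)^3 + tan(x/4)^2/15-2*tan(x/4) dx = (x/15 - 4)*tan(x/4)^2 + C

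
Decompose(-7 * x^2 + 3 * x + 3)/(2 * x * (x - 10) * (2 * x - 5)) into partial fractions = 133/(150*(2*x - 5)) - 667/(300*(x - 10)) + 3/(100*x)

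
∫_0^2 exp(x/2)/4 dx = -1/2 + E/2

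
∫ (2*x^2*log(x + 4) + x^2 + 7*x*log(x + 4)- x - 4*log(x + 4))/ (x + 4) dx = x*(x - 1)*log(x + 4) + C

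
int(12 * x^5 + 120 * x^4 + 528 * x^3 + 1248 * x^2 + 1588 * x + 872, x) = 2*x^6 + 24*x^5 + 132*x^4 + 416*x^3 + 794*x^2 + 872*x + C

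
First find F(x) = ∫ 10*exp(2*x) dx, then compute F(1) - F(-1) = -5*exp(-2) + 5*exp(2)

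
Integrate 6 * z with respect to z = 3*z^2 + C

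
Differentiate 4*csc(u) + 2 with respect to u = -4*cot(u)*csc(u)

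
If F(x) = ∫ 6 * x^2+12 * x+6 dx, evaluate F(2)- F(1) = 38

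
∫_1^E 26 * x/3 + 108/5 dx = -389/15 + 13*exp(2)/3 + 108*E/5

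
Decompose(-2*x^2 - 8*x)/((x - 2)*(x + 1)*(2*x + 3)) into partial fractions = 30/(7*(2*x + 3)) - 2/(x + 1) - 8/(7*(x - 2))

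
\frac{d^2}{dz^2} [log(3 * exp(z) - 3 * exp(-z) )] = -4*exp(2*z)/(exp(4*z) - 2*exp(2*z) + 1)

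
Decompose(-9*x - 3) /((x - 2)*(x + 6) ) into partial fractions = -51/(8*(x + 6)) - 21/(8*(x - 2))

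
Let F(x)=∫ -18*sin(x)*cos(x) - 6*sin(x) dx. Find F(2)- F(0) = -16 + (3*cos(2) + 1)^2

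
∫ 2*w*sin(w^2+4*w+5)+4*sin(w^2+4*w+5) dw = -cos((w + 2)^2 + 1) + C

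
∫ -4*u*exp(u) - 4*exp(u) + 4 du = 4*u*(1 - exp(u)) + C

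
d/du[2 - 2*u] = -2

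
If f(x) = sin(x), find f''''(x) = sin(x)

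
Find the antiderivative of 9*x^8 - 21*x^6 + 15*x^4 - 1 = x^9 - 3*x^7 + 3*x^5 - x + C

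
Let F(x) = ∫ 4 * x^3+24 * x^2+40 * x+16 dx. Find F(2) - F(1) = 147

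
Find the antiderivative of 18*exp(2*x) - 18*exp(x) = 9*(1 - exp(x))^2 + C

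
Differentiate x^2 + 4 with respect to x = 2*x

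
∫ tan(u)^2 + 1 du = tan(u) + C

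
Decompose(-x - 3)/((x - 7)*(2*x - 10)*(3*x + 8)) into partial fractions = -3/(1334*(3*x + 8)) + 2/(23*(x - 5)) - 5/(58*(x - 7))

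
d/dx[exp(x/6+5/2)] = exp(x/6 + 5/2)/6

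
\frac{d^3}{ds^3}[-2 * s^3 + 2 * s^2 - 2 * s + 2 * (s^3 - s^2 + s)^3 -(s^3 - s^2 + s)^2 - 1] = 1008*s^6 - 2016*s^5 + 2520*s^4 - 1800*s^3 + 840*s^2 - 216*s + 12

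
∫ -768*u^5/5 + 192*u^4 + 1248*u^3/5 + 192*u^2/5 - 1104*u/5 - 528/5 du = -128*u^6/5 + 192*u^5/5 + 312*u^4/5 + 64*u^3/5 - 552*u^2/5 - 528*u/5 + C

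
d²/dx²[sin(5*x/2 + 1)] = -25*sin(5*x/2 + 1)/4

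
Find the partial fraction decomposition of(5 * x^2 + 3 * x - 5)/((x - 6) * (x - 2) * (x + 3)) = 31/(45*(x + 3)) - 21/(20*(x - 2)) + 193/(36*(x - 6))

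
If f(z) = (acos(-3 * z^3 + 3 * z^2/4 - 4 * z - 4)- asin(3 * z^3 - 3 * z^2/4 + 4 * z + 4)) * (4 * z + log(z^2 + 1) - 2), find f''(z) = (-2*z^2*acos(-3*z^3 + 3*z^2/4 - 4*z - 4) + 2*z^2*asin(3*z^3 - 3*z^2/4 + 4*z + 4) + 2*acos(-3*z^3 + 3*z^2/4 - 4*z - 4) - 2*asin(3*z^3 - 3*z^2/4 + 4*z + 4))/(z^4 + 2*z^2 + 1)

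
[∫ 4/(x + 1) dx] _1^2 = -4*log(2) + 4*log(3)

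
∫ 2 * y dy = y^2 + C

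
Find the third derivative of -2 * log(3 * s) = -4/s^3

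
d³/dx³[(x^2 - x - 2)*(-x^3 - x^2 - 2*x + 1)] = 6 - 60*x^2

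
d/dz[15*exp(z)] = 15*exp(z)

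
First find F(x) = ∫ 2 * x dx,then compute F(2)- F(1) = 3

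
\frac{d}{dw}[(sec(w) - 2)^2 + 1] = 2*(-2 + 1/cos(w))*sin(w)/cos(w)^2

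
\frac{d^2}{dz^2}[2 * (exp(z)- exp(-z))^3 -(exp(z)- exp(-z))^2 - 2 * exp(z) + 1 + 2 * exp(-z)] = (18*exp(6*z) - 4*exp(5*z) - 8*exp(4*z) + 8*exp(2*z) - 4*exp(z) - 18)*exp(-3*z)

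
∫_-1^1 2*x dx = 0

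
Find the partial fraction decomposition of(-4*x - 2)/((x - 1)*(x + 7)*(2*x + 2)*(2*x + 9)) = 64/(385*(2*x + 9)) - 13/(240*(x + 7)) - 1/(84*(x + 1)) - 3/(176*(x - 1))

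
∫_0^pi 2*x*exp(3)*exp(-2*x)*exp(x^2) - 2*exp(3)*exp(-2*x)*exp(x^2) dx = -exp(3) + exp(2 + (-1 + pi)^2)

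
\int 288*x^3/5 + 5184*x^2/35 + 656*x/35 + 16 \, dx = 72*x^4/5 + 1728*x^3/35 + 328*x^2/35 + 16*x + C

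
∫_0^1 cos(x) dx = sin(1)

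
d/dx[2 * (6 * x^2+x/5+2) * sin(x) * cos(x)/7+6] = 12*x^2*cos(2*x)/7 + 12*x*sin(2*x)/7 + 2*x*cos(2*x)/35 + sin(2*x)/35 + 4*cos(2*x)/7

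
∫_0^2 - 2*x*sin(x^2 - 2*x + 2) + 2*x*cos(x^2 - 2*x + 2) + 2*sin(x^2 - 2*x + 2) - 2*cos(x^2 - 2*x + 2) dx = 0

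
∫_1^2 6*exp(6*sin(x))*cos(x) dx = -exp(6*sin(1)) + exp(6*sin(2))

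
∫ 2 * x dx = x^2 + C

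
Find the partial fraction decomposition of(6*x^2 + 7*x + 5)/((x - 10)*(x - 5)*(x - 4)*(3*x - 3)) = -1/(18*(x - 1)) + 43/(18*(x - 4)) - 19/(6*(x - 5)) + 5/(6*(x - 10))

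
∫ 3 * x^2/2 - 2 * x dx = x^3/2 - x^2 + C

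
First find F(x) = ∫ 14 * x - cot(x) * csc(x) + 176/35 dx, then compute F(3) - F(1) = -csc(1) + csc(3) + 2312/35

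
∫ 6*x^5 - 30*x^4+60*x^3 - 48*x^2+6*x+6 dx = x^6 - 6*x^5 + 15*x^4 - 16*x^3 + 3*x^2 + 6*x + C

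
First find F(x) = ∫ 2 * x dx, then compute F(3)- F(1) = 8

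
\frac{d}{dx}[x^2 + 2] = 2*x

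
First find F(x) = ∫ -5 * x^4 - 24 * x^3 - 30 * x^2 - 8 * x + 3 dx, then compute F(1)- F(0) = -18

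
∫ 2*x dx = x^2 + C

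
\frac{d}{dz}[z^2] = 2*z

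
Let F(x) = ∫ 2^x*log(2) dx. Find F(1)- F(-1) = 3/2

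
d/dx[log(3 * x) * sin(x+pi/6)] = (x*log(x)*cos(x + pi/6) + x*log(3)*cos(x + pi/6) + sin(x + pi/6))/x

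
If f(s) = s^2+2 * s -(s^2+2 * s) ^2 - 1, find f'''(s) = -24*s - 24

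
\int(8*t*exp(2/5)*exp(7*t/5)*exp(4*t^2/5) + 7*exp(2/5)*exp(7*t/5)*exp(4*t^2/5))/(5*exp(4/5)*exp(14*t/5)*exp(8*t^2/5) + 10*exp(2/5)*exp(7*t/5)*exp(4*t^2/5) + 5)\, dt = exp(4*t^2/5 + 7*t/5 + 2/5)/(exp(4*t^2/5 + 7*t/5 + 2/5) + 1) + C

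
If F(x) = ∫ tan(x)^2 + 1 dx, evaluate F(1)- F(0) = tan(1)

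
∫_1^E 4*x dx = -2 + 2*exp(2)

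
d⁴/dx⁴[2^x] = 2^x*log(2)^4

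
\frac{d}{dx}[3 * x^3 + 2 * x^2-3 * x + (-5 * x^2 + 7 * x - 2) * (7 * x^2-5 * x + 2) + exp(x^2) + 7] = -140*x^3 + 231*x^2 + 2*x*exp(x^2) - 114*x + 21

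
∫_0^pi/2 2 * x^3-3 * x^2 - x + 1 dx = (-1 + pi/4)*(-pi/2 + pi^3/8)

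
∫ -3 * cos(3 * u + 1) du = -sin(3*u + 1) + C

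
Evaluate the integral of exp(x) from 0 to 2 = -1 + exp(2)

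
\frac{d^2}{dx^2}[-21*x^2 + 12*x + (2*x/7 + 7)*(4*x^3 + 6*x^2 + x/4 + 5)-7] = 96*x^2/7 + 1248*x/7 + 295/7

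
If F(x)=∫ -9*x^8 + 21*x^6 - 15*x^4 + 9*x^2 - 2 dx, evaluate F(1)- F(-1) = 0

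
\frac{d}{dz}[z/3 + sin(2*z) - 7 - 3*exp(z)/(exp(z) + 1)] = (6*exp(2*z)*cos(2*z) + exp(2*z) + 12*exp(z)*cos(2*z) - 7*exp(z) + 6*cos(2*z) + 1)/(3*exp(2*z) + 6*exp(z) + 3)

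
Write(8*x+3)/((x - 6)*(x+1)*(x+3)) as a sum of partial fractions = -7/(6*(x + 3)) + 5/(14*(x + 1)) + 17/(21*(x - 6))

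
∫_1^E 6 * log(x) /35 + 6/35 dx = 6*E/35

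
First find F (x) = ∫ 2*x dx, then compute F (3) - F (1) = 8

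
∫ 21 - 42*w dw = -21*w^2 + 21*w + C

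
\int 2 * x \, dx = x^2 + C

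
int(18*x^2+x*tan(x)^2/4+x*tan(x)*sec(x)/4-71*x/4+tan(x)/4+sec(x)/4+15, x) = x*(24*x^2 - 36*x + tan(x) + sec(x) + 60)/4 + C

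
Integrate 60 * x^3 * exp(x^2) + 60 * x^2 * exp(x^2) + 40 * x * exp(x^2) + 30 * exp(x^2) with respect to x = (30*x^2 + 30*x - 10)*exp(x^2) + C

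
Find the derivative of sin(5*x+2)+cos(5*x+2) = 5*sqrt(2)*cos(5*x + pi/4 + 2)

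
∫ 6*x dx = 3*x^2 + C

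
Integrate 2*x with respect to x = x^2 + C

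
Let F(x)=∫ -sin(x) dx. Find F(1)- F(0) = -1 + cos(1)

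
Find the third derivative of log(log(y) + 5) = (2*log(y)^2 + 23*log(y) + 67)/(y^3*log(y)^3 + 15*y^3*log(y)^2 + 75*y^3*log(y) + 125*y^3)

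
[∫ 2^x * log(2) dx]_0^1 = 1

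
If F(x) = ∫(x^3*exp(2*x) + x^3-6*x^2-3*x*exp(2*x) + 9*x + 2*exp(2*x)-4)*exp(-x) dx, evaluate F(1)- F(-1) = -8*E + 8*exp(-1)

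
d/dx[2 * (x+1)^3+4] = 6*x^2 + 12*x + 6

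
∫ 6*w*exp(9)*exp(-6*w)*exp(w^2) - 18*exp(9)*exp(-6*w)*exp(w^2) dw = 3*exp((w - 3)^2) + C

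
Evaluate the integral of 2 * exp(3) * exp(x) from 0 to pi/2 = -2*exp(3) + 2*exp(pi/2 + 3)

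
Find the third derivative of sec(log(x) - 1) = (6*tan(log(x) - 1)^3*sec(log(x) - 1) - 6*tan(log(x) - 1)^2*sec(log(x) - 1) + 7*tan(log(x) - 1)*sec(log(x) - 1) - 3*sec(log(x) - 1))/x^3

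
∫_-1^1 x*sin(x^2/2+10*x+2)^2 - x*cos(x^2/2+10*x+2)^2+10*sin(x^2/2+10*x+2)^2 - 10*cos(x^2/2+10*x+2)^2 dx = -sin(15)/2 - sin(25)/2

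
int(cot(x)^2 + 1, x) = -cot(x) + C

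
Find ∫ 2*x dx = x^2 + C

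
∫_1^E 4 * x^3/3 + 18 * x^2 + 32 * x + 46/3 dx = -128/3 + (1 + E)^3*(E/3 + 5)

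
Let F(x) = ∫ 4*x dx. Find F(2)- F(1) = 6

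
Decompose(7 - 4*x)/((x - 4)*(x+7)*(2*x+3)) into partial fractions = -52/(121*(2*x + 3)) + 35/(121*(x + 7)) - 9/(121*(x - 4))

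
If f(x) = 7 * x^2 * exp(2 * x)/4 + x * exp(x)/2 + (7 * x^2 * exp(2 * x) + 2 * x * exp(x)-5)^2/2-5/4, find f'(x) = 98*x^4*exp(4*x) + 98*x^3*exp(4*x) + 42*x^3*exp(3*x) + 42*x^2*exp(3*x) - 125*x^2*exp(2*x)/2 - 125*x*exp(2*x)/2 - 19*x*exp(x)/2 - 19*exp(x)/2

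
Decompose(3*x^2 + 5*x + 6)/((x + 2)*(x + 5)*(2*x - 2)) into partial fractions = 14/(9*(x + 5)) - 4/(9*(x + 2)) + 7/(18*(x - 1))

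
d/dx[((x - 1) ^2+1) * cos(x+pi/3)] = -x^2*sin(x + pi/3) + 2*sqrt(2)*x*cos(x + pi/12) - 2*sqrt(2)*cos(x + pi/12)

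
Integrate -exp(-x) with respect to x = exp(-x) + C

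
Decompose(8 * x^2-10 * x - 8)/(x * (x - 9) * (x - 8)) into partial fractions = -53/(x - 8) + 550/(9*(x - 9)) - 1/(9*x)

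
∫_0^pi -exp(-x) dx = -1 + exp(-pi)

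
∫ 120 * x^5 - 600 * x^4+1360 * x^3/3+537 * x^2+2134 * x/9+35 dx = 20*x^6 - 120*x^5 + 340*x^4/3 + 179*x^3 + 1067*x^2/9 + 35*x + C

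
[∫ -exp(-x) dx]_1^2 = -exp(-1) + exp(-2)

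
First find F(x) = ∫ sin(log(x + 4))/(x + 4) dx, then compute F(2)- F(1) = cos(log(5)) - cos(log(6))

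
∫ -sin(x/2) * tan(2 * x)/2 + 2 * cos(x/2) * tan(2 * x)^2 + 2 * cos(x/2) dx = cos(x/2)*tan(2*x) + C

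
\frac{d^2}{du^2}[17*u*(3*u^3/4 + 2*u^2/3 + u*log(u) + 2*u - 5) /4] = 153*u^2/4 + 17*u + 17*log(u)/2 + 119/4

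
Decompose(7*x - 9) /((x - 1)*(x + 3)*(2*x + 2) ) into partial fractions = -15/(8*(x + 3)) + 2/(x + 1) - 1/(8*(x - 1))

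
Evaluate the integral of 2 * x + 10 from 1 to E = -36 + (-5 - E)^2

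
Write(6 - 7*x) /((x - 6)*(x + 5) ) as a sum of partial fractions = -41/(11*(x + 5)) - 36/(11*(x - 6))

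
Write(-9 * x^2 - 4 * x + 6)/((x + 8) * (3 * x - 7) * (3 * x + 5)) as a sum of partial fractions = 37/(228*(3*x + 5)) - 157/(372*(3*x - 7)) - 538/(589*(x + 8))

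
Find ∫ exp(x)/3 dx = exp(x)/3 + C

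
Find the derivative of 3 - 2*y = -2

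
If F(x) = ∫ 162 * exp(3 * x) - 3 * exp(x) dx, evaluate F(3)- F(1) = -57*exp(3) + 3*E + 54*exp(9)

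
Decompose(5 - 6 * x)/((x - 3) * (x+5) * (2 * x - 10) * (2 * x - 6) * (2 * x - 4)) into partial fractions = 1/(1024*(x + 5)) + 1/(24*(x - 2)) - 17/(1024*(x - 3)) + 13/(128*(x - 3)^2) - 5/(192*(x - 5))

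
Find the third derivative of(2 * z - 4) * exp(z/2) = z*exp(z/2)/4 + exp(z/2)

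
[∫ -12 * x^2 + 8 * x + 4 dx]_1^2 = -12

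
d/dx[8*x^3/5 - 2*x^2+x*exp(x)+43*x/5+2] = 24*x^2/5 + x*exp(x) - 4*x + exp(x) + 43/5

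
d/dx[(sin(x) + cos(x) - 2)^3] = 3*sqrt(2)*(sqrt(2)*sin(x + pi/4) - 2)^2*cos(x + pi/4)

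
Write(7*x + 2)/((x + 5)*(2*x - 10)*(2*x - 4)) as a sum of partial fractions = -33/(280*(x + 5)) - 4/(21*(x - 2)) + 37/(120*(x - 5))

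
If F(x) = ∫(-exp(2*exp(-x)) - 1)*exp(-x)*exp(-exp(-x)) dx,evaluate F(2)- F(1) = -exp(exp(-1)) - exp(-exp(-2)) + exp(-exp(-1)) + exp(exp(-2))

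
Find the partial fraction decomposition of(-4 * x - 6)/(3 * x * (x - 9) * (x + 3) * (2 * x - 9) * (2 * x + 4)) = 64/(15795*(2*x - 9)) + 1/(540*(x + 3)) - 1/(858*(x + 2)) - 7/(10692*(x - 9)) - 1/(486*x)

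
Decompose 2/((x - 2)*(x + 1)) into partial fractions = -2/(3*(x + 1)) + 2/(3*(x - 2))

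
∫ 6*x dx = 3*x^2 + C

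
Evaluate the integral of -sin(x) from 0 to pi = -2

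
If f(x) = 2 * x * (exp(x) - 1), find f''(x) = 2*x*exp(x) + 4*exp(x)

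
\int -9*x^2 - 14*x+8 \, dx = -3*x^3 - 7*x^2 + 8*x + C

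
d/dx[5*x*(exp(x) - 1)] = 5*x*exp(x) + 5*exp(x) - 5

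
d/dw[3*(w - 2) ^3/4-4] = 9*w^2/4 - 9*w + 9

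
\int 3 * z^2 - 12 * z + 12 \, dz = z^3 - 6*z^2 + 12*z + C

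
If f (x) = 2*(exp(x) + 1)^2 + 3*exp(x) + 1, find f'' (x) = 8*exp(2*x) + 7*exp(x)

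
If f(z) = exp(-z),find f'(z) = -exp(-z)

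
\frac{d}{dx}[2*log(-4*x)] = 2/x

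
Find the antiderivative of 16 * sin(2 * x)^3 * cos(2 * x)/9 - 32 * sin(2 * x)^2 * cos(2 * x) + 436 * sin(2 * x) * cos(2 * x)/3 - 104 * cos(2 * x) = (2*sin(2*x)^3 - 48*sin(2*x)^2 + 327*sin(2*x) - 468)*sin(2*x)/9 + C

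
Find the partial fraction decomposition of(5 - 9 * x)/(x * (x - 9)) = -76/(9*(x - 9)) - 5/(9*x)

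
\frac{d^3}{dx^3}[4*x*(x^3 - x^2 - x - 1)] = 96*x - 24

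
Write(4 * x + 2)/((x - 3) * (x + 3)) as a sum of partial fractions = 5/(3*(x + 3)) + 7/(3*(x - 3))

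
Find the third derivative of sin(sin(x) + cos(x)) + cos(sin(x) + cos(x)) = 2*(2*sin(x)*cos(x)*cos(sqrt(2)*sin(x + pi/4) + pi/4) + 3*sqrt(2)*sin(x + pi/4)*sin(sqrt(2)*sin(x + pi/4) + pi/4) - 2*cos(sqrt(2)*sin(x + pi/4) + pi/4))*cos(x + pi/4)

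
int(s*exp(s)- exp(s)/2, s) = (s - 3/2)*exp(s) + C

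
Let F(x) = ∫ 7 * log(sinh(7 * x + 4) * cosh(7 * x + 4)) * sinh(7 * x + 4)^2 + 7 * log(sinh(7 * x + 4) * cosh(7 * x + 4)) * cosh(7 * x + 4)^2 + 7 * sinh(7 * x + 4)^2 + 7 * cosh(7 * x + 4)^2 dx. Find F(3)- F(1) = -log(sinh(22)/2)*sinh(22)/2 + log(sinh(50)/2)*sinh(50)/2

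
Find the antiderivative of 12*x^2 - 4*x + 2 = 4*x^3 - 2*x^2 + 2*x + C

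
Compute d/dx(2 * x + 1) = 2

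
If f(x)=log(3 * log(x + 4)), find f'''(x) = (2*log(x + 4)^2 + 3*log(x + 4) + 2)/(x^3*log(x + 4)^3 + 12*x^2*log(x + 4)^3 + 48*x*log(x + 4)^3 + 64*log(x + 4)^3)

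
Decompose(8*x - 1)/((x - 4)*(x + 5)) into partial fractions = 41/(9*(x + 5)) + 31/(9*(x - 4))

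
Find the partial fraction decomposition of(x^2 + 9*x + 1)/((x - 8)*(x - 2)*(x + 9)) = 1/(187*(x + 9)) - 23/(66*(x - 2)) + 137/(102*(x - 8))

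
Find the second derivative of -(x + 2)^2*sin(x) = x^2*sin(x) + 4*x*sin(x) - 4*x*cos(x) + 2*sin(x) - 8*cos(x)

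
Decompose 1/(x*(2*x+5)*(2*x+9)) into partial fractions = 1/(18*(2*x + 9)) - 1/(10*(2*x + 5)) + 1/(45*x)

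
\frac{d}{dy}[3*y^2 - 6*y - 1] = 6*y - 6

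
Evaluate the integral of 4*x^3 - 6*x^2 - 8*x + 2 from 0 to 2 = -12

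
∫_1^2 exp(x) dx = -E + exp(2)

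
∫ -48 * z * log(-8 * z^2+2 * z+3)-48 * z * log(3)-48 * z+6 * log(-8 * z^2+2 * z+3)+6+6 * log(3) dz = -3*(2*z + 1)*(4*z - 3)*log(-24*z^2 + 6*z + 9) + C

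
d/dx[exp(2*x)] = 2*exp(2*x)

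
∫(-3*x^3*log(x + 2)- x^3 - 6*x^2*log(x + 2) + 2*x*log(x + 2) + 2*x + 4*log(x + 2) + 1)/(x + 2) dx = (-x^3 + 2*x + 1)*log(x + 2) + C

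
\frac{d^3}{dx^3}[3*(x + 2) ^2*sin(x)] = -3*x^2*cos(x) - 18*x*sin(x) - 12*x*cos(x) - 36*sin(x) + 6*cos(x)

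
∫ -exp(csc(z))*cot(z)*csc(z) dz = exp(csc(z)) + C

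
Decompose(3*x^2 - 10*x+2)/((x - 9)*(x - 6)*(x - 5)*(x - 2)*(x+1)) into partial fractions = 1/(84*(x + 1)) + 1/(42*(x - 2)) + 3/(8*(x - 5)) - 25/(42*(x - 6)) + 31/(168*(x - 9))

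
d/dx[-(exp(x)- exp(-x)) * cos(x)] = -sqrt(2)*(exp(2*x)*cos(x + pi/4) + sin(x + pi/4))*exp(-x)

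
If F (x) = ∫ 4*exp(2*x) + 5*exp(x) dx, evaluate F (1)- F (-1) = -2*(exp(-1) + 1)^2 - exp(-1) + E + 2*(1 + E)^2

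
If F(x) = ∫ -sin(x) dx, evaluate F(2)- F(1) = -cos(1) + cos(2)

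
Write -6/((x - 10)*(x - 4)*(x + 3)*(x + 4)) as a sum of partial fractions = 3/(56*(x + 4)) - 6/(91*(x + 3)) + 1/(56*(x - 4)) - 1/(182*(x - 10))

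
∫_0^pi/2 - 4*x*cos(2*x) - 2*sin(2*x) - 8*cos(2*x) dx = 0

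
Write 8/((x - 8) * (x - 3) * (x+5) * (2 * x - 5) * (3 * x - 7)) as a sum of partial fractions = -162/(187*(3*x - 7)) + 128/(165*(2*x - 5)) + 1/(4290*(x + 5)) - 1/(10*(x - 3)) + 8/(12155*(x - 8))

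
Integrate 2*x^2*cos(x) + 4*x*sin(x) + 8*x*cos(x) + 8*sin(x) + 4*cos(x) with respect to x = (2*(x + 2)^2 - 4)*sin(x) + C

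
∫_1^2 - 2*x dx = -3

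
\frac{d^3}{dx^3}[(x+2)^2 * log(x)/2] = (x^2 - 2*x + 4)/x^3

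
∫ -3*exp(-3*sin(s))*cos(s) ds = exp(-3*sin(s)) + C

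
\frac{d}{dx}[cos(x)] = -sin(x)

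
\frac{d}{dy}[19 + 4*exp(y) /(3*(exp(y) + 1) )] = 4*exp(y)/(3*exp(2*y) + 6*exp(y) + 3)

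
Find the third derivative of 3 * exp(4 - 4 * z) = -192*exp(4 - 4*z)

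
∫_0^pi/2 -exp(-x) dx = -1 + exp(-pi/2)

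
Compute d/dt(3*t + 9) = 3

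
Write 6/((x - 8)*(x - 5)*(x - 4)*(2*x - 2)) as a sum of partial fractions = -1/(28*(x - 1)) + 1/(4*(x - 4)) - 1/(4*(x - 5)) + 1/(28*(x - 8))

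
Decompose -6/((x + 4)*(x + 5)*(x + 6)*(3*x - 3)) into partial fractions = 1/(7*(x + 6)) - 1/(3*(x + 5)) + 1/(5*(x + 4)) - 1/(105*(x - 1))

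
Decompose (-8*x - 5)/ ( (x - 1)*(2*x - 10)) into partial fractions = 13/(8*(x - 1)) - 45/(8*(x - 5))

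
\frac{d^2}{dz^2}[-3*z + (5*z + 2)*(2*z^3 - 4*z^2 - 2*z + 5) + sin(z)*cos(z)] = 120*z^2 - 96*z - 2*sin(2*z) - 36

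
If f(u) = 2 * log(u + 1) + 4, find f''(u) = -2/(u^2 + 2*u + 1)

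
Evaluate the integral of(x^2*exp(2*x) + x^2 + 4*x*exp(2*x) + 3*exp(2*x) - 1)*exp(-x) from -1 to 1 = -4*exp(-1) + 4*E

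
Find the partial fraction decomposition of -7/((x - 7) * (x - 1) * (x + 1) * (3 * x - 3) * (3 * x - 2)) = 189/(95*(3*x - 2)) - 7/(480*(x + 1)) - 35/(54*(x - 1)) + 7/(36*(x - 1)^2) - 7/(16416*(x - 7))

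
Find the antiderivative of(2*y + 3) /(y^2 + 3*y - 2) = log(3*y^2 + 9*y - 6) + C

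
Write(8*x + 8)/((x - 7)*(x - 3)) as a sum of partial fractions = -8/(x - 3) + 16/(x - 7)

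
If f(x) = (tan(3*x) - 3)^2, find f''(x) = 54*tan(3*x)^4 - 108*tan(3*x)^3 + 72*tan(3*x)^2 - 108*tan(3*x) + 18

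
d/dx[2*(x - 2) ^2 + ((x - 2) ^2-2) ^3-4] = 6*x^5 - 60*x^4 + 216*x^3 - 336*x^2 + 220*x - 56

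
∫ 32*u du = 16*u^2 + C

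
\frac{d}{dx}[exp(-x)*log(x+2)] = (-x*log(x + 2) - 2*log(x + 2) + 1)/(x*exp(x) + 2*exp(x))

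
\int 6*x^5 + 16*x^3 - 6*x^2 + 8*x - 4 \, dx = x^6 + 4*x^4 - 2*x^3 + 4*x^2 - 4*x + C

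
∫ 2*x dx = x^2 + C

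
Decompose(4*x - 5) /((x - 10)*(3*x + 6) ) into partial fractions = 13/(36*(x + 2)) + 35/(36*(x - 10))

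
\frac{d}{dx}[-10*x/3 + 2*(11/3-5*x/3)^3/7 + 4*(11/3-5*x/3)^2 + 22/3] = -250*x^2/63 + 2500*x/63 - 500/7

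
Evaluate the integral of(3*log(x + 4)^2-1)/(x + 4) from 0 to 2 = -log(4)^3 - log(6) + log(4) + log(6)^3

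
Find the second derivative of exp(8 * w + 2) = 64*exp(8*w + 2)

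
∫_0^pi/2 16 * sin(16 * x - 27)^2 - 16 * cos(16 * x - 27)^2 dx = 0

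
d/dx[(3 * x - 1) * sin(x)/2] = 3*x*cos(x)/2 + 3*sin(x)/2 - cos(x)/2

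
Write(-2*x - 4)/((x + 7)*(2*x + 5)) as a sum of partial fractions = 2/(9*(2*x + 5)) - 10/(9*(x + 7))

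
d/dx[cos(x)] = -sin(x)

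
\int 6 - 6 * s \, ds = -3*s^2 + 6*s + C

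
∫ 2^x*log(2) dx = 2^x + C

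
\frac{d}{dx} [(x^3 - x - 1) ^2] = 6*x^5 - 8*x^3 - 6*x^2 + 2*x + 2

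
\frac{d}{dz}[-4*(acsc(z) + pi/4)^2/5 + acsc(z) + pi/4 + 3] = (8*acsc(z) - 5 + 2*pi)/(5*z^2*sqrt(1 - 1/z^2))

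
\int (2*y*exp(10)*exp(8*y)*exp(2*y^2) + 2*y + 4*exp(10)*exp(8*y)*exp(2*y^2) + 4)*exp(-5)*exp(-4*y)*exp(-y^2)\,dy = 2*sinh((y + 2)^2 + 1) + C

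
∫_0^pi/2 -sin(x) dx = -1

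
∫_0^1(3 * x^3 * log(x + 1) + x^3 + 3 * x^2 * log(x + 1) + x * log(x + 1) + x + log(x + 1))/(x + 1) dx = 2*log(2)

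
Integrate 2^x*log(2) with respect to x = 2^x + C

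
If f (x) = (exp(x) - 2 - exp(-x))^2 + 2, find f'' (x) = (4*exp(4*x) - 4*exp(3*x) + 4*exp(x) + 4)*exp(-2*x)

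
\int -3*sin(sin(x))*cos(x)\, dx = 3*cos(sin(x)) + C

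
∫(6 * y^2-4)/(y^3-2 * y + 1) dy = 2*log(-y^3 + 2*y - 1) + C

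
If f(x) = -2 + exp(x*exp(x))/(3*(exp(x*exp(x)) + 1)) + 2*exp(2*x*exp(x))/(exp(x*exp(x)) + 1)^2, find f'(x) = (x*exp(x*exp(x) + x) + 13*x*exp(2*x*exp(x) + x) + exp(x*exp(x) + x) + 13*exp(2*x*exp(x) + x))/(3*exp(3*x*exp(x)) + 9*exp(2*x*exp(x)) + 9*exp(x*exp(x)) + 3)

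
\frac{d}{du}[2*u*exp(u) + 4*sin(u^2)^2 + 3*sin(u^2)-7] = 2*u*exp(u) + 8*u*sin(2*u^2) + 6*u*cos(u^2) + 2*exp(u)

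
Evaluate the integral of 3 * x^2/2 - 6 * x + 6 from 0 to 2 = 4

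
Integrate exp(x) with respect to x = exp(x) + C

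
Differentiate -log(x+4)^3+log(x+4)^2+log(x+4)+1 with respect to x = (-3*log(x + 4)^2 + 2*log(x + 4) + 1)/(x + 4)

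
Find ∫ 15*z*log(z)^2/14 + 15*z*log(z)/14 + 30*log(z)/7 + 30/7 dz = 15*z*(z*log(z) + 8)*log(z)/28 + C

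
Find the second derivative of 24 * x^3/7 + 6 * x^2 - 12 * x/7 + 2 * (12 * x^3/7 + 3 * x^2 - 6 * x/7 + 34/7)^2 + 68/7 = 8640*x^4/49 + 2880*x^3/7 + 7128*x^2/49 + 7776*x/49 + 6444/49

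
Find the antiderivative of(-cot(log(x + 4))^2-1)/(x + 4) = cot(log(x + 4)) + C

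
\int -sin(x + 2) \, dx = cos(x + 2) + C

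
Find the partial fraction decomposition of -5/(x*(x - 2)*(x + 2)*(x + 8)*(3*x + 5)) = -81/(209*(3*x + 5)) - 1/(1824*(x + 8)) + 5/(48*(x + 2)) - 1/(176*(x - 2)) + 1/(32*x)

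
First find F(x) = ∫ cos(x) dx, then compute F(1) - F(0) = sin(1)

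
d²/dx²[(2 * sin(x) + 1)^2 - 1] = -4*sin(x) + 8*cos(2*x)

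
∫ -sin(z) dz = cos(z) + C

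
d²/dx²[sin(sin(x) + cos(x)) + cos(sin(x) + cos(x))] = 2*sqrt(2)*sin(x)*sin(sqrt(2)*sin(x + pi/4) + pi/4)*cos(x) - 2*sin(x + pi/4)*cos(sqrt(2)*sin(x + pi/4) + pi/4) - sqrt(2)*sin(sqrt(2)*sin(x + pi/4) + pi/4)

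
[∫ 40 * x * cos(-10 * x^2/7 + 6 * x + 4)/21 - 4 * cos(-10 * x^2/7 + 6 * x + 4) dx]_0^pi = 2*sin(4)/3 - 2*sin(4 - 10*pi^2/7)/3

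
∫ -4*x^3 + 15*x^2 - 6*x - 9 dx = -x^4 + 5*x^3 - 3*x^2 - 9*x + C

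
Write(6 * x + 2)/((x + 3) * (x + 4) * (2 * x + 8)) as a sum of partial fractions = 8/(x + 4) + 11/(x + 4)^2 - 8/(x + 3)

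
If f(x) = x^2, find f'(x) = 2*x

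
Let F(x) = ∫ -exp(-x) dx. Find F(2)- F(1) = -exp(-1) + exp(-2)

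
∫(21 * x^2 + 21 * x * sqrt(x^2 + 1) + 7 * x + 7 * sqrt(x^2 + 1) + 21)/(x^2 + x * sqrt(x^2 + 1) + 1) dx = 21*x + 7*log(x + sqrt(x^2 + 1)) + C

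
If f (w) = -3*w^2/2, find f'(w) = -3*w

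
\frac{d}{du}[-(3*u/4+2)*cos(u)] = 3*u*sin(u)/4 + 2*sin(u) - 3*cos(u)/4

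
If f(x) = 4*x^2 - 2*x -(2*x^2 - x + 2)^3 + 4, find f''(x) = -240*x^4 + 240*x^3 - 360*x^2 + 150*x - 52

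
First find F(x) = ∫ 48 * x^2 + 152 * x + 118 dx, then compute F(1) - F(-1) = 268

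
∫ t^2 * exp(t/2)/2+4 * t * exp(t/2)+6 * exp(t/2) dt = (t + 2)^2*exp(t/2) + C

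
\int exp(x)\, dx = exp(x) + C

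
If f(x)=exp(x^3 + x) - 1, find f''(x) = 9*x^4*exp(x^3 + x) + 6*x^2*exp(x^3 + x) + 6*x*exp(x^3 + x) + exp(x^3 + x)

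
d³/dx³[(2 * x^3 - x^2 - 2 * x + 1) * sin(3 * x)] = -54*x^3*cos(3*x) - 162*x^2*sin(3*x) + 27*x^2*cos(3*x) + 54*x*sin(3*x) + 162*x*cos(3*x) + 66*sin(3*x) - 45*cos(3*x)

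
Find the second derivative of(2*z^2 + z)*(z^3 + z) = 40*z^3 + 12*z^2 + 12*z + 2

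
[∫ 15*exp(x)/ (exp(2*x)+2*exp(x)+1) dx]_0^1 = -15/2 + 15*E/(1 + E)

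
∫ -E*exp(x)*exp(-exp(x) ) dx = exp(1 - exp(x)) + C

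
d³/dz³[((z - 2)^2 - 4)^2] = 24*z - 48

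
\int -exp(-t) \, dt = exp(-t) + C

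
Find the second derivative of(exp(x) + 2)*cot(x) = 2*exp(x)*cot(x)^3 - 2*exp(x)*cot(x)^2 + 3*exp(x)*cot(x) - 2*exp(x) + 4*cot(x)^3 + 4*cot(x)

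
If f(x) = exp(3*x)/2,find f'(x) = 3*exp(3*x)/2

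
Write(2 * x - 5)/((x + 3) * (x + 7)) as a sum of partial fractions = 19/(4*(x + 7)) - 11/(4*(x + 3))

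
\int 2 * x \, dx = x^2 + C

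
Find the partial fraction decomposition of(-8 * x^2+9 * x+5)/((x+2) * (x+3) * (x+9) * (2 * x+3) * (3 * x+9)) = -424/(405*(2*x + 3)) - 181/(2835*(x + 9)) - 14/(9*(x + 3)) - 47/(27*(x + 3)^2) + 15/(7*(x + 2))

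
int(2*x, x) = x^2 + C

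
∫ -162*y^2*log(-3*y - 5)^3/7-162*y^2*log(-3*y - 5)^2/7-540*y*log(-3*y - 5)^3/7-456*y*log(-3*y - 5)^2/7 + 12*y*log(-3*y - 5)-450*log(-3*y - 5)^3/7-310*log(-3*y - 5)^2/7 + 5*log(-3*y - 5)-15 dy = (3*y + 5)*(-6*(3*y + 5)^2*log(-3*y - 5)^2 + 14*(3*y + 5)*log(-3*y - 5) - 105)*log(-3*y - 5)/21 + C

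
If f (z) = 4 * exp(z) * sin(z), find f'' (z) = 8*exp(z)*cos(z)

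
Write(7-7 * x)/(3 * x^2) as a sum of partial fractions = -7/(3*x) + 7/(3*x^2)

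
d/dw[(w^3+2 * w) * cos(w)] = -w^3*sin(w) + 3*w^2*cos(w) - 2*w*sin(w) + 2*cos(w)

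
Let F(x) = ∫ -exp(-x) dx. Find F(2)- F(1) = -exp(-1) + exp(-2)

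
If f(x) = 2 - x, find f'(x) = -1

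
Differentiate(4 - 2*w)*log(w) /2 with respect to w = (-w*log(w) - w + 2)/w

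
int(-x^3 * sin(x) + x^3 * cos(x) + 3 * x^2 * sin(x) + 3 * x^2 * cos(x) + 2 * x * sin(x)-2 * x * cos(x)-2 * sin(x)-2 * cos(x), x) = sqrt(2)*x*(x^2 - 2)*sin(x + pi/4) + C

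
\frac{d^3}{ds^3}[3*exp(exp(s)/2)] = 3*exp(s + exp(s)/2)/2 + 9*exp(2*s + exp(s)/2)/4 + 3*exp(3*s + exp(s)/2)/8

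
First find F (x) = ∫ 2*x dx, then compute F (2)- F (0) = 4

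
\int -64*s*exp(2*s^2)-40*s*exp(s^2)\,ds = (-16*exp(s^2) - 20)*exp(s^2) + C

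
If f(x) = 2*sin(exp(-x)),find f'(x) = -2*exp(-x)*cos(exp(-x))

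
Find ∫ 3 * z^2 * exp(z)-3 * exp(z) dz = 3*(z - 1)^2*exp(z) + C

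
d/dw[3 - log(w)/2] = -1/(2*w)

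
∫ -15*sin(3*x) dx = 5*cos(3*x) + C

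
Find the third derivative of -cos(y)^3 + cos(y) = (27*sin(y)^2 - 20)*sin(y)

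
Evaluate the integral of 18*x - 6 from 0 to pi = -1 + (-1 + 3*pi)^2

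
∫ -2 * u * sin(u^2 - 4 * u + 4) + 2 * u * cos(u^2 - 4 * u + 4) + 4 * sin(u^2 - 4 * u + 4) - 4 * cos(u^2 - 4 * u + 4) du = sin((u - 2)^2) + cos((u - 2)^2) + C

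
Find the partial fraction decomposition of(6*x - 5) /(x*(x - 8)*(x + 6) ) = -41/(84*(x + 6)) + 43/(112*(x - 8)) + 5/(48*x)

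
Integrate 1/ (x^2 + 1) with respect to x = -acot(x) + C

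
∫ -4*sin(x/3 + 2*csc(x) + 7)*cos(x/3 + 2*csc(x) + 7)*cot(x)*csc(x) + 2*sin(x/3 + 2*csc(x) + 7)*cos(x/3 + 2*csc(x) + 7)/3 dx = sin(x/3 + 7 + 2/sin(x))^2 + C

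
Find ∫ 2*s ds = s^2 + C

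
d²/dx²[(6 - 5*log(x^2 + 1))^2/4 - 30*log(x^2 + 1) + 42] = (-25*x^2*log(x^2 + 1) + 140*x^2 + 25*log(x^2 + 1) - 90)/(x^4 + 2*x^2 + 1)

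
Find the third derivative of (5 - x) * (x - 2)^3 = 66 - 24*x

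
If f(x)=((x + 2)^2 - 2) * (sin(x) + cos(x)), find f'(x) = sqrt(2)*x^2*cos(x + pi/4) - 2*x*sin(x) + 6*x*cos(x) + 2*sin(x) + 6*cos(x)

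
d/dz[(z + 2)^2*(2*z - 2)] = 6*z^2 + 12*z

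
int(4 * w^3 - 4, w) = w^4 - 4*w + C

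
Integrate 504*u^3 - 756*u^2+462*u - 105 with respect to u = 126*u^4 - 252*u^3 + 231*u^2 - 105*u + C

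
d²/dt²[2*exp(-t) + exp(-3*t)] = (2*exp(2*t) + 9)*exp(-3*t)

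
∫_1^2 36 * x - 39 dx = 15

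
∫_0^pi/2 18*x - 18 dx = -9 + (-3 + 3*pi/2)^2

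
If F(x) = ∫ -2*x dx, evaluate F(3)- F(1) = -8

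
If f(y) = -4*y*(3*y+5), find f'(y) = -24*y - 20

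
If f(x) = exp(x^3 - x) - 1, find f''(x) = 9*x^4*exp(x^3 - x) - 6*x^2*exp(x^3 - x) + 6*x*exp(x^3 - x) + exp(x^3 - x)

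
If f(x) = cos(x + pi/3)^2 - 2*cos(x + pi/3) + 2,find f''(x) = sqrt(3)*sin(2*x) + cos(2*x) + 2*cos(x + pi/3)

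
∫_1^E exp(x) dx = -E + exp(E)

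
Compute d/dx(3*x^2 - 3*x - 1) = 6*x - 3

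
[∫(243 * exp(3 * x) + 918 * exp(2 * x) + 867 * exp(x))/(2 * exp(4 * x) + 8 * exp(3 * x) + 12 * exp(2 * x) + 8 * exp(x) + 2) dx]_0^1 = 4*(-4 + 2*E/(1 + E))^3 - 3*(-4 + 2*E/(1 + E))^2 + 3*E/(2*(1 + E)) + 537/4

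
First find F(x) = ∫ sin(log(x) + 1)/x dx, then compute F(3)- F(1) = -cos(1 + log(3)) + cos(1)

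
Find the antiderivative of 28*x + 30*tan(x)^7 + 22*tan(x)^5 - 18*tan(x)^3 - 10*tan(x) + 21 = 14*x^2 + 21*x + 5*tan(x)^6 - 2*tan(x)^4 - 5*tan(x)^2 + C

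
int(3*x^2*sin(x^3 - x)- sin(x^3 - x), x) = -cos(x^3 - x) + C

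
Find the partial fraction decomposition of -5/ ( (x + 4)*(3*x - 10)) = -15/(22*(3*x - 10)) + 5/(22*(x + 4))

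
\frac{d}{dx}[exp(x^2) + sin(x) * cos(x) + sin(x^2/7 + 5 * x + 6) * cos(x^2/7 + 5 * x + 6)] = 2*x*exp(x^2) - 2*x*sin(x^2/7 + 5*x + 6)^2/7 + 2*x*cos(x^2/7 + 5*x + 6)^2/7 - sin(x)^2 - 5*sin(x^2/7 + 5*x + 6)^2 + cos(x)^2 + 5*cos(x^2/7 + 5*x + 6)^2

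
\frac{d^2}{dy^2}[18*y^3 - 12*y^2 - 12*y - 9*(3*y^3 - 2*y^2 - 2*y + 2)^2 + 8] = -2430*y^4 + 2160*y^3 + 864*y^2 - 972*y + 48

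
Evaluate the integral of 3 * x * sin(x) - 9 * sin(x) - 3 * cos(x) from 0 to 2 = -9 + 3*cos(2)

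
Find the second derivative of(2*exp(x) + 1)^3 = 72*exp(3*x) + 48*exp(2*x) + 6*exp(x)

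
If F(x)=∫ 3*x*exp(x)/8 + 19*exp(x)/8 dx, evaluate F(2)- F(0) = -2 + 11*exp(2)/4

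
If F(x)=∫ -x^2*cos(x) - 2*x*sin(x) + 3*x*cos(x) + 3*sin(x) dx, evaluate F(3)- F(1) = -2*sin(1)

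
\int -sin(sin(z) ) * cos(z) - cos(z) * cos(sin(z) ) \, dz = sqrt(2)*cos(sin(z) + pi/4) + C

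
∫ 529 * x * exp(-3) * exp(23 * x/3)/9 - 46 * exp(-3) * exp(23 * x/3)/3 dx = (23*x - 9)*exp(23*x/3 - 3)/3 + C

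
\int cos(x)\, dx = sin(x) + C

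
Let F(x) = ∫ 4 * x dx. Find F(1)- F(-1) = 0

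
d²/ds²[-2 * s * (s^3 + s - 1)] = -24*s^2 - 4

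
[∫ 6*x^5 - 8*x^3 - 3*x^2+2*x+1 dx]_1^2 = 30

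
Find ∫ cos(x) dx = sin(x) + C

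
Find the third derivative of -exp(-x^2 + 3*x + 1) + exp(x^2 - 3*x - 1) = (8*x^3*exp(-2*x^2 + 6*x + 2) + 8*x^3 - 36*x^2*exp(-2*x^2 + 6*x + 2) - 36*x^2 + 42*x*exp(-2*x^2 + 6*x + 2) + 66*x - 9*exp(-2*x^2 + 6*x + 2) - 45)*exp(x^2 - 3*x - 1)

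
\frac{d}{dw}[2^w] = 2^w*log(2)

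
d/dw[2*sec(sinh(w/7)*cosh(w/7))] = 2*sin(sinh(w/7)*cosh(w/7))*cosh(2*w/7)/(7*cos(sinh(w/7)*cosh(w/7))^2)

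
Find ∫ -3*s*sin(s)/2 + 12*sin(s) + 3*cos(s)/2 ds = (3*s/2 - 12)*cos(s) + C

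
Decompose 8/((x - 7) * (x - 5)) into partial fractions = -4/(x - 5) + 4/(x - 7)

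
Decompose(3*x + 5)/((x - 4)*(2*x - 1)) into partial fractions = -13/(7*(2*x - 1)) + 17/(7*(x - 4))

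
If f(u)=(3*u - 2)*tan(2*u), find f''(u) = 4*(6*u*sin(2*u)/cos(2*u) - 4*sin(2*u)/cos(2*u) + 3)/cos(2*u)^2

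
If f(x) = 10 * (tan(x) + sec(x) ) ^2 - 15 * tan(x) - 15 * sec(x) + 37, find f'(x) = 5*(4*sin(x)^2/cos(x) - 3*sin(x) + 8*sin(x)/cos(x) - 3 + 4/cos(x))/cos(x)^2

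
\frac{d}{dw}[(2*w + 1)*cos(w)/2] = -w*sin(w) - sin(w)/2 + cos(w)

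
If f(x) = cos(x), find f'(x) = -sin(x)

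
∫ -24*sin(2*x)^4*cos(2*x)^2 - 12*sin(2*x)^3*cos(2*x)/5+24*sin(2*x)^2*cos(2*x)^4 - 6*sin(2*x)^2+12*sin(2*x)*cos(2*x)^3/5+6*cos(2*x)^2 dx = 4*sin(2*x)^3*cos(2*x)^3 + 3*sin(2*x)^2*cos(2*x)^2/5 + 3*sin(4*x)/2 + C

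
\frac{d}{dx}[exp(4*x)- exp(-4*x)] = (4*exp(8*x) + 4)*exp(-4*x)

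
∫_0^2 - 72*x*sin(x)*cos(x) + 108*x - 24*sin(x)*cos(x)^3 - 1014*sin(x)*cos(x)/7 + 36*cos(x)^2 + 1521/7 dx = -1095*sin(2)^2/7 + 6*sin(2)^4 + 5058/7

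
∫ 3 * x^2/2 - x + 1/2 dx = x^3/2 - x^2/2 + x/2 + C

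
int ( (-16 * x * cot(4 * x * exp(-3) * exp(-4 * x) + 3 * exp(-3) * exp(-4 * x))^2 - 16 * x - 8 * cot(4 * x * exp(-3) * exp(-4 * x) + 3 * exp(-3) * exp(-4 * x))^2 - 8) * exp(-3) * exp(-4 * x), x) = -cot((4*x + 3)*exp(-4*x - 3)) + C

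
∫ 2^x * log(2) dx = 2^x + C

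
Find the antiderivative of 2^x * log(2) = 2^x + C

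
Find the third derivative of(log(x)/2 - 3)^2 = (2*log(x) - 15)/(2*x^3)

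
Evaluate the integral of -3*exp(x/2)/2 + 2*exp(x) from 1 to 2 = -5*E + 3*exp(1/2) + 2*exp(2)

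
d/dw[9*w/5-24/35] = 9/5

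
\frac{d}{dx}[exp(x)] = exp(x)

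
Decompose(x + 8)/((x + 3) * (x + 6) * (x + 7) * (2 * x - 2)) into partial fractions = -1/(64*(x + 7)) + 1/(21*(x + 6)) - 5/(96*(x + 3)) + 9/(448*(x - 1))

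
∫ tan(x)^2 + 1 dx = tan(x) + C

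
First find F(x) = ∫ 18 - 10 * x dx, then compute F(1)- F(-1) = 36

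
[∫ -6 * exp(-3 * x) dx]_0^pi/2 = -2 + 2*exp(-3*pi/2)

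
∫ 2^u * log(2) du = 2^u + C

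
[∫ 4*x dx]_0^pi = 2*pi^2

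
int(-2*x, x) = -x^2 + C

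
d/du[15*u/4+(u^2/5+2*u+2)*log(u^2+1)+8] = (8*u^3*log(u^2 + 1) + 8*u^3 + 40*u^2*log(u^2 + 1) + 155*u^2 + 8*u*log(u^2 + 1) + 80*u + 40*log(u^2 + 1) + 75)/(20*u^2 + 20)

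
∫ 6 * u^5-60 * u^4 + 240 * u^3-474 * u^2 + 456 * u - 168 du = u^6 - 12*u^5 + 60*u^4 - 158*u^3 + 228*u^2 - 168*u + C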